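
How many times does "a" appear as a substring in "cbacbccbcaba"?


Searching for "a" in "cbacbccbcaba"
Scanning each position:
  Position 0: "c" => no
  Position 1: "b" => no
  Position 2: "a" => MATCH
  Position 3: "c" => no
  Position 4: "b" => no
  Position 5: "c" => no
  Position 6: "c" => no
  Position 7: "b" => no
  Position 8: "c" => no
  Position 9: "a" => MATCH
  Position 10: "b" => no
  Position 11: "a" => MATCH
Total occurrences: 3

3


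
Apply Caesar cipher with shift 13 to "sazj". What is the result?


Caesar cipher: shift "sazj" by 13
  's' (pos 18) + 13 = pos 5 = 'f'
  'a' (pos 0) + 13 = pos 13 = 'n'
  'z' (pos 25) + 13 = pos 12 = 'm'
  'j' (pos 9) + 13 = pos 22 = 'w'
Result: fnmw

fnmw


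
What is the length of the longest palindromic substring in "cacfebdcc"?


Input: "cacfebdcc"
Checking substrings for palindromes:
  [0:3] "cac" (len 3) => palindrome
  [7:9] "cc" (len 2) => palindrome
Longest palindromic substring: "cac" with length 3

3


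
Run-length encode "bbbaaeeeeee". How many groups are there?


Input: bbbaaeeeeee
Scanning for consecutive runs:
  Group 1: 'b' x 3 (positions 0-2)
  Group 2: 'a' x 2 (positions 3-4)
  Group 3: 'e' x 6 (positions 5-10)
Total groups: 3

3


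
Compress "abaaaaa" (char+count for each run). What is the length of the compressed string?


Input: abaaaaa
Runs:
  'a' x 1 => "a1"
  'b' x 1 => "b1"
  'a' x 5 => "a5"
Compressed: "a1b1a5"
Compressed length: 6

6


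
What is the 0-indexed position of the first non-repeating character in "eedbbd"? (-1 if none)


Input: eedbbd
Character frequencies:
  'b': 2
  'd': 2
  'e': 2
Scanning left to right for freq == 1:
  Position 0 ('e'): freq=2, skip
  Position 1 ('e'): freq=2, skip
  Position 2 ('d'): freq=2, skip
  Position 3 ('b'): freq=2, skip
  Position 4 ('b'): freq=2, skip
  Position 5 ('d'): freq=2, skip
  No unique character found => answer = -1

-1


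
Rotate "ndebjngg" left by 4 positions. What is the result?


Input: "ndebjngg", rotate left by 4
First 4 characters: "ndeb"
Remaining characters: "jngg"
Concatenate remaining + first: "jngg" + "ndeb" = "jnggndeb"

jnggndeb


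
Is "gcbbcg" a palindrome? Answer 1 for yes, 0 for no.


Input: gcbbcg
Reversed: gcbbcg
  Compare pos 0 ('g') with pos 5 ('g'): match
  Compare pos 1 ('c') with pos 4 ('c'): match
  Compare pos 2 ('b') with pos 3 ('b'): match
Result: palindrome

1


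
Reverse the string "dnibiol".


Input: dnibiol
Reading characters right to left:
  Position 6: 'l'
  Position 5: 'o'
  Position 4: 'i'
  Position 3: 'b'
  Position 2: 'i'
  Position 1: 'n'
  Position 0: 'd'
Reversed: loibind

loibind


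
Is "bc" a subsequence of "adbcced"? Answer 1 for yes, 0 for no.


Check if "bc" is a subsequence of "adbcced"
Greedy scan:
  Position 0 ('a'): no match needed
  Position 1 ('d'): no match needed
  Position 2 ('b'): matches sub[0] = 'b'
  Position 3 ('c'): matches sub[1] = 'c'
  Position 4 ('c'): no match needed
  Position 5 ('e'): no match needed
  Position 6 ('d'): no match needed
All 2 characters matched => is a subsequence

1


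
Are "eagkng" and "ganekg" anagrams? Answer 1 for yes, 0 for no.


Strings: "eagkng", "ganekg"
Sorted first:  aeggkn
Sorted second: aeggkn
Sorted forms match => anagrams

1


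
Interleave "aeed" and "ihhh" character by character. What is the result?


Interleaving "aeed" and "ihhh":
  Position 0: 'a' from first, 'i' from second => "ai"
  Position 1: 'e' from first, 'h' from second => "eh"
  Position 2: 'e' from first, 'h' from second => "eh"
  Position 3: 'd' from first, 'h' from second => "dh"
Result: aiehehdh

aiehehdh


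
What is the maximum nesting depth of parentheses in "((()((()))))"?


Input: "((()((()))))"
Tracking depth:
  Position 0 '(': depth becomes 1
  Position 1 '(': depth becomes 2
  Position 2 '(': depth becomes 3
  Position 3 ')': depth becomes 2
  Position 4 '(': depth becomes 3
  Position 5 '(': depth becomes 4
  Position 6 '(': depth becomes 5
  Position 7 ')': depth becomes 4
  Position 8 ')': depth becomes 3
  Position 9 ')': depth becomes 2
  Position 10 ')': depth becomes 1
  Position 11 ')': depth becomes 0
Maximum depth reached: 5

5


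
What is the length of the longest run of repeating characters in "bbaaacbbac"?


Input: "bbaaacbbac"
Scanning for longest run:
  Position 1 ('b'): continues run of 'b', length=2
  Position 2 ('a'): new char, reset run to 1
  Position 3 ('a'): continues run of 'a', length=2
  Position 4 ('a'): continues run of 'a', length=3
  Position 5 ('c'): new char, reset run to 1
  Position 6 ('b'): new char, reset run to 1
  Position 7 ('b'): continues run of 'b', length=2
  Position 8 ('a'): new char, reset run to 1
  Position 9 ('c'): new char, reset run to 1
Longest run: 'a' with length 3

3


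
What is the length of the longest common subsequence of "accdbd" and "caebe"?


LCS of "accdbd" and "caebe"
DP table:
           c    a    e    b    e
      0    0    0    0    0    0
  a   0    0    1    1    1    1
  c   0    1    1    1    1    1
  c   0    1    1    1    1    1
  d   0    1    1    1    1    1
  b   0    1    1    1    2    2
  d   0    1    1    1    2    2
LCS length = dp[6][5] = 2

2


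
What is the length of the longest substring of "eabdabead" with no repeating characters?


Input: "eabdabead"
Sliding window (track last position of each char):
  Position 0 ('e'): window [0,0] length 1 -- new best
  Position 1 ('a'): window [0,1] length 2 -- new best
  Position 2 ('b'): window [0,2] length 3 -- new best
  Position 3 ('d'): window [0,3] length 4 -- new best
  Position 4 ('a'): repeat (last at 1), move window start to 2
  Position 4 ('a'): window [2,4] length 3
  Position 5 ('b'): repeat (last at 2), move window start to 3
  Position 5 ('b'): window [3,5] length 3
  Position 6 ('e'): window [3,6] length 4
  Position 7 ('a'): repeat (last at 4), move window start to 5
  Position 7 ('a'): window [5,7] length 3
  Position 8 ('d'): window [5,8] length 4
Longest substring with no repeats: "eabd" with length 4

4


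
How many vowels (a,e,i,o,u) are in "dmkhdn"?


Input: dmkhdn
Checking each character:
  'd' at position 0: consonant
  'm' at position 1: consonant
  'k' at position 2: consonant
  'h' at position 3: consonant
  'd' at position 4: consonant
  'n' at position 5: consonant
Total vowels: 0

0


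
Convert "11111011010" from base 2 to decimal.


Input: "11111011010" in base 2
Positional expansion:
  Digit '1' (value 1) x 2^10 = 1024
  Digit '1' (value 1) x 2^9 = 512
  Digit '1' (value 1) x 2^8 = 256
  Digit '1' (value 1) x 2^7 = 128
  Digit '1' (value 1) x 2^6 = 64
  Digit '0' (value 0) x 2^5 = 0
  Digit '1' (value 1) x 2^4 = 16
  Digit '1' (value 1) x 2^3 = 8
  Digit '0' (value 0) x 2^2 = 0
  Digit '1' (value 1) x 2^1 = 2
  Digit '0' (value 0) x 2^0 = 0
Sum = 2010

2010


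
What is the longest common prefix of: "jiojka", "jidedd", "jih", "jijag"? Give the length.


Words: jiojka, jidedd, jih, jijag
  Position 0: all 'j' => match
  Position 1: all 'i' => match
  Position 2: ('o', 'd', 'h', 'j') => mismatch, stop
LCP = "ji" (length 2)

2


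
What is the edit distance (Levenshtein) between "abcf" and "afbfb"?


Computing edit distance: "abcf" -> "afbfb"
DP table:
           a    f    b    f    b
      0    1    2    3    4    5
  a   1    0    1    2    3    4
  b   2    1    1    1    2    3
  c   3    2    2    2    2    3
  f   4    3    2    3    2    3
Edit distance = dp[4][5] = 3

3


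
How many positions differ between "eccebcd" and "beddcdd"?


Comparing "eccebcd" and "beddcdd" position by position:
  Position 0: 'e' vs 'b' => DIFFER
  Position 1: 'c' vs 'e' => DIFFER
  Position 2: 'c' vs 'd' => DIFFER
  Position 3: 'e' vs 'd' => DIFFER
  Position 4: 'b' vs 'c' => DIFFER
  Position 5: 'c' vs 'd' => DIFFER
  Position 6: 'd' vs 'd' => same
Positions that differ: 6

6


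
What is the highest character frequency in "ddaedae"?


Input: ddaedae
Character counts:
  'a': 2
  'd': 3
  'e': 2
Maximum frequency: 3

3


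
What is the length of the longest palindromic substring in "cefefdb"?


Input: "cefefdb"
Checking substrings for palindromes:
  [1:4] "efe" (len 3) => palindrome
  [2:5] "fef" (len 3) => palindrome
Longest palindromic substring: "efe" with length 3

3


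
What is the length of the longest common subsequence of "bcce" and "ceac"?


LCS of "bcce" and "ceac"
DP table:
           c    e    a    c
      0    0    0    0    0
  b   0    0    0    0    0
  c   0    1    1    1    1
  c   0    1    1    1    2
  e   0    1    2    2    2
LCS length = dp[4][4] = 2

2


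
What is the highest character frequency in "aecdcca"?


Input: aecdcca
Character counts:
  'a': 2
  'c': 3
  'd': 1
  'e': 1
Maximum frequency: 3

3


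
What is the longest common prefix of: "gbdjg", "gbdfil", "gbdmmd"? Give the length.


Words: gbdjg, gbdfil, gbdmmd
  Position 0: all 'g' => match
  Position 1: all 'b' => match
  Position 2: all 'd' => match
  Position 3: ('j', 'f', 'm') => mismatch, stop
LCP = "gbd" (length 3)

3


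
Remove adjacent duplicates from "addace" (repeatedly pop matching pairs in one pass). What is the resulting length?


Input: addace
Stack-based adjacent duplicate removal:
  Read 'a': push. Stack: a
  Read 'd': push. Stack: ad
  Read 'd': matches stack top 'd' => pop. Stack: a
  Read 'a': matches stack top 'a' => pop. Stack: (empty)
  Read 'c': push. Stack: c
  Read 'e': push. Stack: ce
Final stack: "ce" (length 2)

2


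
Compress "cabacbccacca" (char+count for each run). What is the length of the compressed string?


Input: cabacbccacca
Runs:
  'c' x 1 => "c1"
  'a' x 1 => "a1"
  'b' x 1 => "b1"
  'a' x 1 => "a1"
  'c' x 1 => "c1"
  'b' x 1 => "b1"
  'c' x 2 => "c2"
  'a' x 1 => "a1"
  'c' x 2 => "c2"
  'a' x 1 => "a1"
Compressed: "c1a1b1a1c1b1c2a1c2a1"
Compressed length: 20

20


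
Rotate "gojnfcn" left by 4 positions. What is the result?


Input: "gojnfcn", rotate left by 4
First 4 characters: "gojn"
Remaining characters: "fcn"
Concatenate remaining + first: "fcn" + "gojn" = "fcngojn"

fcngojn


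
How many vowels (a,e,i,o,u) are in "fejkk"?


Input: fejkk
Checking each character:
  'f' at position 0: consonant
  'e' at position 1: vowel (running total: 1)
  'j' at position 2: consonant
  'k' at position 3: consonant
  'k' at position 4: consonant
Total vowels: 1

1


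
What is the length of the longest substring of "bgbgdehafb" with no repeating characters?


Input: "bgbgdehafb"
Sliding window (track last position of each char):
  Position 0 ('b'): window [0,0] length 1 -- new best
  Position 1 ('g'): window [0,1] length 2 -- new best
  Position 2 ('b'): repeat (last at 0), move window start to 1
  Position 2 ('b'): window [1,2] length 2
  Position 3 ('g'): repeat (last at 1), move window start to 2
  Position 3 ('g'): window [2,3] length 2
  Position 4 ('d'): window [2,4] length 3 -- new best
  Position 5 ('e'): window [2,5] length 4 -- new best
  Position 6 ('h'): window [2,6] length 5 -- new best
  Position 7 ('a'): window [2,7] length 6 -- new best
  Position 8 ('f'): window [2,8] length 7 -- new best
  Position 9 ('b'): repeat (last at 2), move window start to 3
  Position 9 ('b'): window [3,9] length 7
Longest substring with no repeats: "bgdehaf" with length 7

7


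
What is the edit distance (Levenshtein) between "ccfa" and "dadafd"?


Computing edit distance: "ccfa" -> "dadafd"
DP table:
           d    a    d    a    f    d
      0    1    2    3    4    5    6
  c   1    1    2    3    4    5    6
  c   2    2    2    3    4    5    6
  f   3    3    3    3    4    4    5
  a   4    4    3    4    3    4    5
Edit distance = dp[4][6] = 5

5


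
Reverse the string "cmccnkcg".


Input: cmccnkcg
Reading characters right to left:
  Position 7: 'g'
  Position 6: 'c'
  Position 5: 'k'
  Position 4: 'n'
  Position 3: 'c'
  Position 2: 'c'
  Position 1: 'm'
  Position 0: 'c'
Reversed: gcknccmc

gcknccmc


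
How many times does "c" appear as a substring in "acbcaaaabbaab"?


Searching for "c" in "acbcaaaabbaab"
Scanning each position:
  Position 0: "a" => no
  Position 1: "c" => MATCH
  Position 2: "b" => no
  Position 3: "c" => MATCH
  Position 4: "a" => no
  Position 5: "a" => no
  Position 6: "a" => no
  Position 7: "a" => no
  Position 8: "b" => no
  Position 9: "b" => no
  Position 10: "a" => no
  Position 11: "a" => no
  Position 12: "b" => no
Total occurrences: 2

2


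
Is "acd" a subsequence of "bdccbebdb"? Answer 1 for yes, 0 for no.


Check if "acd" is a subsequence of "bdccbebdb"
Greedy scan:
  Position 0 ('b'): no match needed
  Position 1 ('d'): no match needed
  Position 2 ('c'): no match needed
  Position 3 ('c'): no match needed
  Position 4 ('b'): no match needed
  Position 5 ('e'): no match needed
  Position 6 ('b'): no match needed
  Position 7 ('d'): no match needed
  Position 8 ('b'): no match needed
Only matched 0/3 characters => not a subsequence

0


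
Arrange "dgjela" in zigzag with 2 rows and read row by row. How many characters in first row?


Zigzag "dgjela" into 2 rows:
Placing characters:
  'd' => row 0
  'g' => row 1
  'j' => row 0
  'e' => row 1
  'l' => row 0
  'a' => row 1
Rows:
  Row 0: "djl"
  Row 1: "gea"
First row length: 3

3


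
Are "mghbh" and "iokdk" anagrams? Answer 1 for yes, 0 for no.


Strings: "mghbh", "iokdk"
Sorted first:  bghhm
Sorted second: dikko
Differ at position 0: 'b' vs 'd' => not anagrams

0


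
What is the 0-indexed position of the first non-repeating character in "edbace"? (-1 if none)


Input: edbace
Character frequencies:
  'a': 1
  'b': 1
  'c': 1
  'd': 1
  'e': 2
Scanning left to right for freq == 1:
  Position 0 ('e'): freq=2, skip
  Position 1 ('d'): unique! => answer = 1

1


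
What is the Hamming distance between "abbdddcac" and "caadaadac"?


Comparing "abbdddcac" and "caadaadac" position by position:
  Position 0: 'a' vs 'c' => differ
  Position 1: 'b' vs 'a' => differ
  Position 2: 'b' vs 'a' => differ
  Position 3: 'd' vs 'd' => same
  Position 4: 'd' vs 'a' => differ
  Position 5: 'd' vs 'a' => differ
  Position 6: 'c' vs 'd' => differ
  Position 7: 'a' vs 'a' => same
  Position 8: 'c' vs 'c' => same
Total differences (Hamming distance): 6

6


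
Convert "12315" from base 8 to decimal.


Input: "12315" in base 8
Positional expansion:
  Digit '1' (value 1) x 8^4 = 4096
  Digit '2' (value 2) x 8^3 = 1024
  Digit '3' (value 3) x 8^2 = 192
  Digit '1' (value 1) x 8^1 = 8
  Digit '5' (value 5) x 8^0 = 5
Sum = 5325

5325


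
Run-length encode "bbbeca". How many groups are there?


Input: bbbeca
Scanning for consecutive runs:
  Group 1: 'b' x 3 (positions 0-2)
  Group 2: 'e' x 1 (positions 3-3)
  Group 3: 'c' x 1 (positions 4-4)
  Group 4: 'a' x 1 (positions 5-5)
Total groups: 4

4


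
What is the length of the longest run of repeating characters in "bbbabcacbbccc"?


Input: "bbbabcacbbccc"
Scanning for longest run:
  Position 1 ('b'): continues run of 'b', length=2
  Position 2 ('b'): continues run of 'b', length=3
  Position 3 ('a'): new char, reset run to 1
  Position 4 ('b'): new char, reset run to 1
  Position 5 ('c'): new char, reset run to 1
  Position 6 ('a'): new char, reset run to 1
  Position 7 ('c'): new char, reset run to 1
  Position 8 ('b'): new char, reset run to 1
  Position 9 ('b'): continues run of 'b', length=2
  Position 10 ('c'): new char, reset run to 1
  Position 11 ('c'): continues run of 'c', length=2
  Position 12 ('c'): continues run of 'c', length=3
Longest run: 'b' with length 3

3


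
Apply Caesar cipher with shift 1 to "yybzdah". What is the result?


Caesar cipher: shift "yybzdah" by 1
  'y' (pos 24) + 1 = pos 25 = 'z'
  'y' (pos 24) + 1 = pos 25 = 'z'
  'b' (pos 1) + 1 = pos 2 = 'c'
  'z' (pos 25) + 1 = pos 0 = 'a'
  'd' (pos 3) + 1 = pos 4 = 'e'
  'a' (pos 0) + 1 = pos 1 = 'b'
  'h' (pos 7) + 1 = pos 8 = 'i'
Result: zzcaebi

zzcaebi


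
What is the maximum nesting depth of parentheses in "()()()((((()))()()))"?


Input: "()()()((((()))()()))"
Tracking depth:
  Position 0 '(': depth becomes 1
  Position 1 ')': depth becomes 0
  Position 2 '(': depth becomes 1
  Position 3 ')': depth becomes 0
  Position 4 '(': depth becomes 1
  Position 5 ')': depth becomes 0
  Position 6 '(': depth becomes 1
  Position 7 '(': depth becomes 2
  Position 8 '(': depth becomes 3
  Position 9 '(': depth becomes 4
  Position 10 '(': depth becomes 5
  Position 11 ')': depth becomes 4
  Position 12 ')': depth becomes 3
  Position 13 ')': depth becomes 2
  Position 14 '(': depth becomes 3
  Position 15 ')': depth becomes 2
  Position 16 '(': depth becomes 3
  Position 17 ')': depth becomes 2
  Position 18 ')': depth becomes 1
  Position 19 ')': depth becomes 0
Maximum depth reached: 5

5


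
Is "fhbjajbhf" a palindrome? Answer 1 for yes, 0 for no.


Input: fhbjajbhf
Reversed: fhbjajbhf
  Compare pos 0 ('f') with pos 8 ('f'): match
  Compare pos 1 ('h') with pos 7 ('h'): match
  Compare pos 2 ('b') with pos 6 ('b'): match
  Compare pos 3 ('j') with pos 5 ('j'): match
Result: palindrome

1


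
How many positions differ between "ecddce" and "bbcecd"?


Comparing "ecddce" and "bbcecd" position by position:
  Position 0: 'e' vs 'b' => DIFFER
  Position 1: 'c' vs 'b' => DIFFER
  Position 2: 'd' vs 'c' => DIFFER
  Position 3: 'd' vs 'e' => DIFFER
  Position 4: 'c' vs 'c' => same
  Position 5: 'e' vs 'd' => DIFFER
Positions that differ: 5

5


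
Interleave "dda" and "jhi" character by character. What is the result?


Interleaving "dda" and "jhi":
  Position 0: 'd' from first, 'j' from second => "dj"
  Position 1: 'd' from first, 'h' from second => "dh"
  Position 2: 'a' from first, 'i' from second => "ai"
Result: djdhai

djdhai


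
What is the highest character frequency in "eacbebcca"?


Input: eacbebcca
Character counts:
  'a': 2
  'b': 2
  'c': 3
  'e': 2
Maximum frequency: 3

3


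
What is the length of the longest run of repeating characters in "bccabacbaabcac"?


Input: "bccabacbaabcac"
Scanning for longest run:
  Position 1 ('c'): new char, reset run to 1
  Position 2 ('c'): continues run of 'c', length=2
  Position 3 ('a'): new char, reset run to 1
  Position 4 ('b'): new char, reset run to 1
  Position 5 ('a'): new char, reset run to 1
  Position 6 ('c'): new char, reset run to 1
  Position 7 ('b'): new char, reset run to 1
  Position 8 ('a'): new char, reset run to 1
  Position 9 ('a'): continues run of 'a', length=2
  Position 10 ('b'): new char, reset run to 1
  Position 11 ('c'): new char, reset run to 1
  Position 12 ('a'): new char, reset run to 1
  Position 13 ('c'): new char, reset run to 1
Longest run: 'c' with length 2

2


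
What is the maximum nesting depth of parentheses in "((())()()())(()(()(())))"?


Input: "((())()()())(()(()(())))"
Tracking depth:
  Position 0 '(': depth becomes 1
  Position 1 '(': depth becomes 2
  Position 2 '(': depth becomes 3
  Position 3 ')': depth becomes 2
  Position 4 ')': depth becomes 1
  Position 5 '(': depth becomes 2
  Position 6 ')': depth becomes 1
  Position 7 '(': depth becomes 2
  Position 8 ')': depth becomes 1
  Position 9 '(': depth becomes 2
  Position 10 ')': depth becomes 1
  Position 11 ')': depth becomes 0
  Position 12 '(': depth becomes 1
  Position 13 '(': depth becomes 2
  Position 14 ')': depth becomes 1
  Position 15 '(': depth becomes 2
  Position 16 '(': depth becomes 3
  Position 17 ')': depth becomes 2
  Position 18 '(': depth becomes 3
  Position 19 '(': depth becomes 4
  Position 20 ')': depth becomes 3
  Position 21 ')': depth becomes 2
  Position 22 ')': depth becomes 1
  Position 23 ')': depth becomes 0
Maximum depth reached: 4

4


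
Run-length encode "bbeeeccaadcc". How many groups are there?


Input: bbeeeccaadcc
Scanning for consecutive runs:
  Group 1: 'b' x 2 (positions 0-1)
  Group 2: 'e' x 3 (positions 2-4)
  Group 3: 'c' x 2 (positions 5-6)
  Group 4: 'a' x 2 (positions 7-8)
  Group 5: 'd' x 1 (positions 9-9)
  Group 6: 'c' x 2 (positions 10-11)
Total groups: 6

6


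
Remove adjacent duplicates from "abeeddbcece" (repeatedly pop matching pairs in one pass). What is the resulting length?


Input: abeeddbcece
Stack-based adjacent duplicate removal:
  Read 'a': push. Stack: a
  Read 'b': push. Stack: ab
  Read 'e': push. Stack: abe
  Read 'e': matches stack top 'e' => pop. Stack: ab
  Read 'd': push. Stack: abd
  Read 'd': matches stack top 'd' => pop. Stack: ab
  Read 'b': matches stack top 'b' => pop. Stack: a
  Read 'c': push. Stack: ac
  Read 'e': push. Stack: ace
  Read 'c': push. Stack: acec
  Read 'e': push. Stack: acece
Final stack: "acece" (length 5)

5


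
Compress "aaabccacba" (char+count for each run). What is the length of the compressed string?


Input: aaabccacba
Runs:
  'a' x 3 => "a3"
  'b' x 1 => "b1"
  'c' x 2 => "c2"
  'a' x 1 => "a1"
  'c' x 1 => "c1"
  'b' x 1 => "b1"
  'a' x 1 => "a1"
Compressed: "a3b1c2a1c1b1a1"
Compressed length: 14

14


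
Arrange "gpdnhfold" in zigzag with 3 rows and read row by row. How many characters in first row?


Zigzag "gpdnhfold" into 3 rows:
Placing characters:
  'g' => row 0
  'p' => row 1
  'd' => row 2
  'n' => row 1
  'h' => row 0
  'f' => row 1
  'o' => row 2
  'l' => row 1
  'd' => row 0
Rows:
  Row 0: "ghd"
  Row 1: "pnfl"
  Row 2: "do"
First row length: 3

3


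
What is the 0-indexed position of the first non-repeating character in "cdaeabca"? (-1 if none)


Input: cdaeabca
Character frequencies:
  'a': 3
  'b': 1
  'c': 2
  'd': 1
  'e': 1
Scanning left to right for freq == 1:
  Position 0 ('c'): freq=2, skip
  Position 1 ('d'): unique! => answer = 1

1


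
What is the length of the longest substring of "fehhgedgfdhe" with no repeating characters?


Input: "fehhgedgfdhe"
Sliding window (track last position of each char):
  Position 0 ('f'): window [0,0] length 1 -- new best
  Position 1 ('e'): window [0,1] length 2 -- new best
  Position 2 ('h'): window [0,2] length 3 -- new best
  Position 3 ('h'): repeat (last at 2), move window start to 3
  Position 3 ('h'): window [3,3] length 1
  Position 4 ('g'): window [3,4] length 2
  Position 5 ('e'): window [3,5] length 3
  Position 6 ('d'): window [3,6] length 4 -- new best
  Position 7 ('g'): repeat (last at 4), move window start to 5
  Position 7 ('g'): window [5,7] length 3
  Position 8 ('f'): window [5,8] length 4
  Position 9 ('d'): repeat (last at 6), move window start to 7
  Position 9 ('d'): window [7,9] length 3
  Position 10 ('h'): window [7,10] length 4
  Position 11 ('e'): window [7,11] length 5 -- new best
Longest substring with no repeats: "gfdhe" with length 5

5


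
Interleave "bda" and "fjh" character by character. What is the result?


Interleaving "bda" and "fjh":
  Position 0: 'b' from first, 'f' from second => "bf"
  Position 1: 'd' from first, 'j' from second => "dj"
  Position 2: 'a' from first, 'h' from second => "ah"
Result: bfdjah

bfdjah


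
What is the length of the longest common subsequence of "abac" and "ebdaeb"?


LCS of "abac" and "ebdaeb"
DP table:
           e    b    d    a    e    b
      0    0    0    0    0    0    0
  a   0    0    0    0    1    1    1
  b   0    0    1    1    1    1    2
  a   0    0    1    1    2    2    2
  c   0    0    1    1    2    2    2
LCS length = dp[4][6] = 2

2


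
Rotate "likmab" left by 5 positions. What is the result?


Input: "likmab", rotate left by 5
First 5 characters: "likma"
Remaining characters: "b"
Concatenate remaining + first: "b" + "likma" = "blikma"

blikma


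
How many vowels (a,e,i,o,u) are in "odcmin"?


Input: odcmin
Checking each character:
  'o' at position 0: vowel (running total: 1)
  'd' at position 1: consonant
  'c' at position 2: consonant
  'm' at position 3: consonant
  'i' at position 4: vowel (running total: 2)
  'n' at position 5: consonant
Total vowels: 2

2


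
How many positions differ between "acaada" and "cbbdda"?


Comparing "acaada" and "cbbdda" position by position:
  Position 0: 'a' vs 'c' => DIFFER
  Position 1: 'c' vs 'b' => DIFFER
  Position 2: 'a' vs 'b' => DIFFER
  Position 3: 'a' vs 'd' => DIFFER
  Position 4: 'd' vs 'd' => same
  Position 5: 'a' vs 'a' => same
Positions that differ: 4

4


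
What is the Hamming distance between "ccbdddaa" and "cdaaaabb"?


Comparing "ccbdddaa" and "cdaaaabb" position by position:
  Position 0: 'c' vs 'c' => same
  Position 1: 'c' vs 'd' => differ
  Position 2: 'b' vs 'a' => differ
  Position 3: 'd' vs 'a' => differ
  Position 4: 'd' vs 'a' => differ
  Position 5: 'd' vs 'a' => differ
  Position 6: 'a' vs 'b' => differ
  Position 7: 'a' vs 'b' => differ
Total differences (Hamming distance): 7

7


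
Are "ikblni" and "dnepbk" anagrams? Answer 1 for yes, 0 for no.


Strings: "ikblni", "dnepbk"
Sorted first:  biikln
Sorted second: bdeknp
Differ at position 1: 'i' vs 'd' => not anagrams

0


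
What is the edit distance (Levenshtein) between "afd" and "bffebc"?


Computing edit distance: "afd" -> "bffebc"
DP table:
           b    f    f    e    b    c
      0    1    2    3    4    5    6
  a   1    1    2    3    4    5    6
  f   2    2    1    2    3    4    5
  d   3    3    2    2    3    4    5
Edit distance = dp[3][6] = 5

5


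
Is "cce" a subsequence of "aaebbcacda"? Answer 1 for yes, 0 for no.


Check if "cce" is a subsequence of "aaebbcacda"
Greedy scan:
  Position 0 ('a'): no match needed
  Position 1 ('a'): no match needed
  Position 2 ('e'): no match needed
  Position 3 ('b'): no match needed
  Position 4 ('b'): no match needed
  Position 5 ('c'): matches sub[0] = 'c'
  Position 6 ('a'): no match needed
  Position 7 ('c'): matches sub[1] = 'c'
  Position 8 ('d'): no match needed
  Position 9 ('a'): no match needed
Only matched 2/3 characters => not a subsequence

0


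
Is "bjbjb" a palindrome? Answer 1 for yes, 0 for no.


Input: bjbjb
Reversed: bjbjb
  Compare pos 0 ('b') with pos 4 ('b'): match
  Compare pos 1 ('j') with pos 3 ('j'): match
Result: palindrome

1


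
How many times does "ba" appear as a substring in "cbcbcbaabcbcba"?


Searching for "ba" in "cbcbcbaabcbcba"
Scanning each position:
  Position 0: "cb" => no
  Position 1: "bc" => no
  Position 2: "cb" => no
  Position 3: "bc" => no
  Position 4: "cb" => no
  Position 5: "ba" => MATCH
  Position 6: "aa" => no
  Position 7: "ab" => no
  Position 8: "bc" => no
  Position 9: "cb" => no
  Position 10: "bc" => no
  Position 11: "cb" => no
  Position 12: "ba" => MATCH
Total occurrences: 2

2


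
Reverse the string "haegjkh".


Input: haegjkh
Reading characters right to left:
  Position 6: 'h'
  Position 5: 'k'
  Position 4: 'j'
  Position 3: 'g'
  Position 2: 'e'
  Position 1: 'a'
  Position 0: 'h'
Reversed: hkjgeah

hkjgeah


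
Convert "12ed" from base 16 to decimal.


Input: "12ed" in base 16
Positional expansion:
  Digit '1' (value 1) x 16^3 = 4096
  Digit '2' (value 2) x 16^2 = 512
  Digit 'e' (value 14) x 16^1 = 224
  Digit 'd' (value 13) x 16^0 = 13
Sum = 4845

4845


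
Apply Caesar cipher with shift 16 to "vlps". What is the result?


Caesar cipher: shift "vlps" by 16
  'v' (pos 21) + 16 = pos 11 = 'l'
  'l' (pos 11) + 16 = pos 1 = 'b'
  'p' (pos 15) + 16 = pos 5 = 'f'
  's' (pos 18) + 16 = pos 8 = 'i'
Result: lbfi

lbfi


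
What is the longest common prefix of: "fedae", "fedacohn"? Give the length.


Words: fedae, fedacohn
  Position 0: all 'f' => match
  Position 1: all 'e' => match
  Position 2: all 'd' => match
  Position 3: all 'a' => match
  Position 4: ('e', 'c') => mismatch, stop
LCP = "feda" (length 4)

4


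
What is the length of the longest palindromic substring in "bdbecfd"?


Input: "bdbecfd"
Checking substrings for palindromes:
  [0:3] "bdb" (len 3) => palindrome
Longest palindromic substring: "bdb" with length 3

3


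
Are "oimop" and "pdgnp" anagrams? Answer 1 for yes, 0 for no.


Strings: "oimop", "pdgnp"
Sorted first:  imoop
Sorted second: dgnpp
Differ at position 0: 'i' vs 'd' => not anagrams

0


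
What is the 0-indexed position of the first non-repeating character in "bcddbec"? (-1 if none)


Input: bcddbec
Character frequencies:
  'b': 2
  'c': 2
  'd': 2
  'e': 1
Scanning left to right for freq == 1:
  Position 0 ('b'): freq=2, skip
  Position 1 ('c'): freq=2, skip
  Position 2 ('d'): freq=2, skip
  Position 3 ('d'): freq=2, skip
  Position 4 ('b'): freq=2, skip
  Position 5 ('e'): unique! => answer = 5

5


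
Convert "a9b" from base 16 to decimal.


Input: "a9b" in base 16
Positional expansion:
  Digit 'a' (value 10) x 16^2 = 2560
  Digit '9' (value 9) x 16^1 = 144
  Digit 'b' (value 11) x 16^0 = 11
Sum = 2715

2715


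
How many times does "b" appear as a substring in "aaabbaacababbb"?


Searching for "b" in "aaabbaacababbb"
Scanning each position:
  Position 0: "a" => no
  Position 1: "a" => no
  Position 2: "a" => no
  Position 3: "b" => MATCH
  Position 4: "b" => MATCH
  Position 5: "a" => no
  Position 6: "a" => no
  Position 7: "c" => no
  Position 8: "a" => no
  Position 9: "b" => MATCH
  Position 10: "a" => no
  Position 11: "b" => MATCH
  Position 12: "b" => MATCH
  Position 13: "b" => MATCH
Total occurrences: 6

6


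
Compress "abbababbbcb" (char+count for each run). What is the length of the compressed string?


Input: abbababbbcb
Runs:
  'a' x 1 => "a1"
  'b' x 2 => "b2"
  'a' x 1 => "a1"
  'b' x 1 => "b1"
  'a' x 1 => "a1"
  'b' x 3 => "b3"
  'c' x 1 => "c1"
  'b' x 1 => "b1"
Compressed: "a1b2a1b1a1b3c1b1"
Compressed length: 16

16


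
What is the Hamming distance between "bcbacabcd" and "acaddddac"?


Comparing "bcbacabcd" and "acaddddac" position by position:
  Position 0: 'b' vs 'a' => differ
  Position 1: 'c' vs 'c' => same
  Position 2: 'b' vs 'a' => differ
  Position 3: 'a' vs 'd' => differ
  Position 4: 'c' vs 'd' => differ
  Position 5: 'a' vs 'd' => differ
  Position 6: 'b' vs 'd' => differ
  Position 7: 'c' vs 'a' => differ
  Position 8: 'd' vs 'c' => differ
Total differences (Hamming distance): 8

8


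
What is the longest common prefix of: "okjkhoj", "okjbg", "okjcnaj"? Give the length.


Words: okjkhoj, okjbg, okjcnaj
  Position 0: all 'o' => match
  Position 1: all 'k' => match
  Position 2: all 'j' => match
  Position 3: ('k', 'b', 'c') => mismatch, stop
LCP = "okj" (length 3)

3


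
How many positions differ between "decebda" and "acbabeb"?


Comparing "decebda" and "acbabeb" position by position:
  Position 0: 'd' vs 'a' => DIFFER
  Position 1: 'e' vs 'c' => DIFFER
  Position 2: 'c' vs 'b' => DIFFER
  Position 3: 'e' vs 'a' => DIFFER
  Position 4: 'b' vs 'b' => same
  Position 5: 'd' vs 'e' => DIFFER
  Position 6: 'a' vs 'b' => DIFFER
Positions that differ: 6

6


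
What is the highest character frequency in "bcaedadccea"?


Input: bcaedadccea
Character counts:
  'a': 3
  'b': 1
  'c': 3
  'd': 2
  'e': 2
Maximum frequency: 3

3


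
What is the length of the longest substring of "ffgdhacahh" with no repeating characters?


Input: "ffgdhacahh"
Sliding window (track last position of each char):
  Position 0 ('f'): window [0,0] length 1 -- new best
  Position 1 ('f'): repeat (last at 0), move window start to 1
  Position 1 ('f'): window [1,1] length 1
  Position 2 ('g'): window [1,2] length 2 -- new best
  Position 3 ('d'): window [1,3] length 3 -- new best
  Position 4 ('h'): window [1,4] length 4 -- new best
  Position 5 ('a'): window [1,5] length 5 -- new best
  Position 6 ('c'): window [1,6] length 6 -- new best
  Position 7 ('a'): repeat (last at 5), move window start to 6
  Position 7 ('a'): window [6,7] length 2
  Position 8 ('h'): window [6,8] length 3
  Position 9 ('h'): repeat (last at 8), move window start to 9
  Position 9 ('h'): window [9,9] length 1
Longest substring with no repeats: "fgdhac" with length 6

6


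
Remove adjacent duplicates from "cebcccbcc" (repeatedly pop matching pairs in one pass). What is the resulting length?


Input: cebcccbcc
Stack-based adjacent duplicate removal:
  Read 'c': push. Stack: c
  Read 'e': push. Stack: ce
  Read 'b': push. Stack: ceb
  Read 'c': push. Stack: cebc
  Read 'c': matches stack top 'c' => pop. Stack: ceb
  Read 'c': push. Stack: cebc
  Read 'b': push. Stack: cebcb
  Read 'c': push. Stack: cebcbc
  Read 'c': matches stack top 'c' => pop. Stack: cebcb
Final stack: "cebcb" (length 5)

5


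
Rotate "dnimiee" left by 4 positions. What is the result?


Input: "dnimiee", rotate left by 4
First 4 characters: "dnim"
Remaining characters: "iee"
Concatenate remaining + first: "iee" + "dnim" = "ieednim"

ieednim


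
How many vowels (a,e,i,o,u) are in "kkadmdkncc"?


Input: kkadmdkncc
Checking each character:
  'k' at position 0: consonant
  'k' at position 1: consonant
  'a' at position 2: vowel (running total: 1)
  'd' at position 3: consonant
  'm' at position 4: consonant
  'd' at position 5: consonant
  'k' at position 6: consonant
  'n' at position 7: consonant
  'c' at position 8: consonant
  'c' at position 9: consonant
Total vowels: 1

1


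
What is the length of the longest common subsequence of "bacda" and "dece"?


LCS of "bacda" and "dece"
DP table:
           d    e    c    e
      0    0    0    0    0
  b   0    0    0    0    0
  a   0    0    0    0    0
  c   0    0    0    1    1
  d   0    1    1    1    1
  a   0    1    1    1    1
LCS length = dp[5][4] = 1

1


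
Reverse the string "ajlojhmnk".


Input: ajlojhmnk
Reading characters right to left:
  Position 8: 'k'
  Position 7: 'n'
  Position 6: 'm'
  Position 5: 'h'
  Position 4: 'j'
  Position 3: 'o'
  Position 2: 'l'
  Position 1: 'j'
  Position 0: 'a'
Reversed: knmhjolja

knmhjolja


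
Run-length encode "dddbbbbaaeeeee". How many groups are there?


Input: dddbbbbaaeeeee
Scanning for consecutive runs:
  Group 1: 'd' x 3 (positions 0-2)
  Group 2: 'b' x 4 (positions 3-6)
  Group 3: 'a' x 2 (positions 7-8)
  Group 4: 'e' x 5 (positions 9-13)
Total groups: 4

4


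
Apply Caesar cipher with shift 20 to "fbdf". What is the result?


Caesar cipher: shift "fbdf" by 20
  'f' (pos 5) + 20 = pos 25 = 'z'
  'b' (pos 1) + 20 = pos 21 = 'v'
  'd' (pos 3) + 20 = pos 23 = 'x'
  'f' (pos 5) + 20 = pos 25 = 'z'
Result: zvxz

zvxz


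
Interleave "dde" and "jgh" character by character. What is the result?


Interleaving "dde" and "jgh":
  Position 0: 'd' from first, 'j' from second => "dj"
  Position 1: 'd' from first, 'g' from second => "dg"
  Position 2: 'e' from first, 'h' from second => "eh"
Result: djdgeh

djdgeh


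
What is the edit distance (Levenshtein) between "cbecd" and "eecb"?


Computing edit distance: "cbecd" -> "eecb"
DP table:
           e    e    c    b
      0    1    2    3    4
  c   1    1    2    2    3
  b   2    2    2    3    2
  e   3    2    2    3    3
  c   4    3    3    2    3
  d   5    4    4    3    3
Edit distance = dp[5][4] = 3

3


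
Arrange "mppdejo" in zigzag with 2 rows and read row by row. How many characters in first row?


Zigzag "mppdejo" into 2 rows:
Placing characters:
  'm' => row 0
  'p' => row 1
  'p' => row 0
  'd' => row 1
  'e' => row 0
  'j' => row 1
  'o' => row 0
Rows:
  Row 0: "mpeo"
  Row 1: "pdj"
First row length: 4

4


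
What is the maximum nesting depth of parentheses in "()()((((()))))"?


Input: "()()((((()))))"
Tracking depth:
  Position 0 '(': depth becomes 1
  Position 1 ')': depth becomes 0
  Position 2 '(': depth becomes 1
  Position 3 ')': depth becomes 0
  Position 4 '(': depth becomes 1
  Position 5 '(': depth becomes 2
  Position 6 '(': depth becomes 3
  Position 7 '(': depth becomes 4
  Position 8 '(': depth becomes 5
  Position 9 ')': depth becomes 4
  Position 10 ')': depth becomes 3
  Position 11 ')': depth becomes 2
  Position 12 ')': depth becomes 1
  Position 13 ')': depth becomes 0
Maximum depth reached: 5

5


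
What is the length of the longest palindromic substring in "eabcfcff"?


Input: "eabcfcff"
Checking substrings for palindromes:
  [3:6] "cfc" (len 3) => palindrome
  [4:7] "fcf" (len 3) => palindrome
  [6:8] "ff" (len 2) => palindrome
Longest palindromic substring: "cfc" with length 3

3


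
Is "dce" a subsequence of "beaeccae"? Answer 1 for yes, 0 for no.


Check if "dce" is a subsequence of "beaeccae"
Greedy scan:
  Position 0 ('b'): no match needed
  Position 1 ('e'): no match needed
  Position 2 ('a'): no match needed
  Position 3 ('e'): no match needed
  Position 4 ('c'): no match needed
  Position 5 ('c'): no match needed
  Position 6 ('a'): no match needed
  Position 7 ('e'): no match needed
Only matched 0/3 characters => not a subsequence

0


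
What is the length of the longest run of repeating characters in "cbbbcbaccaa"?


Input: "cbbbcbaccaa"
Scanning for longest run:
  Position 1 ('b'): new char, reset run to 1
  Position 2 ('b'): continues run of 'b', length=2
  Position 3 ('b'): continues run of 'b', length=3
  Position 4 ('c'): new char, reset run to 1
  Position 5 ('b'): new char, reset run to 1
  Position 6 ('a'): new char, reset run to 1
  Position 7 ('c'): new char, reset run to 1
  Position 8 ('c'): continues run of 'c', length=2
  Position 9 ('a'): new char, reset run to 1
  Position 10 ('a'): continues run of 'a', length=2
Longest run: 'b' with length 3

3


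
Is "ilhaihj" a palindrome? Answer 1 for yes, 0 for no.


Input: ilhaihj
Reversed: jhiahli
  Compare pos 0 ('i') with pos 6 ('j'): MISMATCH
  Compare pos 1 ('l') with pos 5 ('h'): MISMATCH
  Compare pos 2 ('h') with pos 4 ('i'): MISMATCH
Result: not a palindrome

0


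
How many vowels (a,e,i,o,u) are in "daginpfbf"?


Input: daginpfbf
Checking each character:
  'd' at position 0: consonant
  'a' at position 1: vowel (running total: 1)
  'g' at position 2: consonant
  'i' at position 3: vowel (running total: 2)
  'n' at position 4: consonant
  'p' at position 5: consonant
  'f' at position 6: consonant
  'b' at position 7: consonant
  'f' at position 8: consonant
Total vowels: 2

2


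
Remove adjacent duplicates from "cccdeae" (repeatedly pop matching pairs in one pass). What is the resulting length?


Input: cccdeae
Stack-based adjacent duplicate removal:
  Read 'c': push. Stack: c
  Read 'c': matches stack top 'c' => pop. Stack: (empty)
  Read 'c': push. Stack: c
  Read 'd': push. Stack: cd
  Read 'e': push. Stack: cde
  Read 'a': push. Stack: cdea
  Read 'e': push. Stack: cdeae
Final stack: "cdeae" (length 5)

5


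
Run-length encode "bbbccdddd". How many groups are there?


Input: bbbccdddd
Scanning for consecutive runs:
  Group 1: 'b' x 3 (positions 0-2)
  Group 2: 'c' x 2 (positions 3-4)
  Group 3: 'd' x 4 (positions 5-8)
Total groups: 3

3


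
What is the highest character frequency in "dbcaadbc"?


Input: dbcaadbc
Character counts:
  'a': 2
  'b': 2
  'c': 2
  'd': 2
Maximum frequency: 2

2


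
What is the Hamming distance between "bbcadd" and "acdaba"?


Comparing "bbcadd" and "acdaba" position by position:
  Position 0: 'b' vs 'a' => differ
  Position 1: 'b' vs 'c' => differ
  Position 2: 'c' vs 'd' => differ
  Position 3: 'a' vs 'a' => same
  Position 4: 'd' vs 'b' => differ
  Position 5: 'd' vs 'a' => differ
Total differences (Hamming distance): 5

5


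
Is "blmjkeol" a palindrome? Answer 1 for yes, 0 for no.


Input: blmjkeol
Reversed: loekjmlb
  Compare pos 0 ('b') with pos 7 ('l'): MISMATCH
  Compare pos 1 ('l') with pos 6 ('o'): MISMATCH
  Compare pos 2 ('m') with pos 5 ('e'): MISMATCH
  Compare pos 3 ('j') with pos 4 ('k'): MISMATCH
Result: not a palindrome

0


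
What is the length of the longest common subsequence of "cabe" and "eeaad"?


LCS of "cabe" and "eeaad"
DP table:
           e    e    a    a    d
      0    0    0    0    0    0
  c   0    0    0    0    0    0
  a   0    0    0    1    1    1
  b   0    0    0    1    1    1
  e   0    1    1    1    1    1
LCS length = dp[4][5] = 1

1


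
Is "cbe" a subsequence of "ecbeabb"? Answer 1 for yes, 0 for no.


Check if "cbe" is a subsequence of "ecbeabb"
Greedy scan:
  Position 0 ('e'): no match needed
  Position 1 ('c'): matches sub[0] = 'c'
  Position 2 ('b'): matches sub[1] = 'b'
  Position 3 ('e'): matches sub[2] = 'e'
  Position 4 ('a'): no match needed
  Position 5 ('b'): no match needed
  Position 6 ('b'): no match needed
All 3 characters matched => is a subsequence

1
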